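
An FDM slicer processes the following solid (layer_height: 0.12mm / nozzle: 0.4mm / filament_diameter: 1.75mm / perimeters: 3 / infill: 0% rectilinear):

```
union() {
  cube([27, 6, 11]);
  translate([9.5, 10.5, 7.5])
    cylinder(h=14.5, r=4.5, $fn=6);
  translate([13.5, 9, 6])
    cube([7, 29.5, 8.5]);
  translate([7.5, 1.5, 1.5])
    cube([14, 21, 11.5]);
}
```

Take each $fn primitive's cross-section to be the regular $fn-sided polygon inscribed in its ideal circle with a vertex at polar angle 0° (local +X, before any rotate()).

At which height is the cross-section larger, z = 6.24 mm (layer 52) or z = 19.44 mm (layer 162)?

layer 52 (z = 6.24 mm)

Layer 52 (z = 6.24): the 27×6 cube contributes its full rectangle (area 162.00 mm²); the cylinder at (9.5, 10.5) is absent (z outside [7.5, 22]); the cube at (13.5, 9) is present — its section is the full 7×29.5 rectangle (area 206.50 mm²); the 14×21 cube at (7.5, 1.5) contributes its full rectangle (area 294.00 mm²); Taking the union: the regions partially overlap — summed areas 662.50 mm² minus the doubly-counted overlap 157.50 mm² gives 505.00 mm² — area = 505.00 mm². So its area = 505.00 mm². Layer 162 (z = 19.44): the cube is not intersected at this z (z outside [0, 11]); the cylinder at (9.5, 10.5): section is a regular 6-gon, circumradius r=4.5 (area = (6/2)·4.500²·sin(360°/6) = 52.61 mm²); the cube at (13.5, 9) is absent (z outside [6, 14.5]); the cube at (7.5, 1.5) does not reach this height (z outside [1.5, 13]); Combining (union): only the r=4.5 cylinder at (9.5, 10.5) is present, so the union is just that shape — area = 52.61 mm². So its area = 52.61 mm². Layer 52 is larger (505.00 vs 52.61 mm²).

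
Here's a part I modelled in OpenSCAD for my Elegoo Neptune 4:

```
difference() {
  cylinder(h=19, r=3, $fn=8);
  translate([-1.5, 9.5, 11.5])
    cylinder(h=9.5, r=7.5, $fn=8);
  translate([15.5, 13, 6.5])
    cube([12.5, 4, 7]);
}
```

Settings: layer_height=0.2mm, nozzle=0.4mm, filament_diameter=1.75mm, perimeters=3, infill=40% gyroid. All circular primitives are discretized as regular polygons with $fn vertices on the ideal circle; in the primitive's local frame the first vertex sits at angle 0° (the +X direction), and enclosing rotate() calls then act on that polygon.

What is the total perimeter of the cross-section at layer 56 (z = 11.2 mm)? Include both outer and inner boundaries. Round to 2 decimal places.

18.37 mm

At z = 11.2 mm: the r=3 cylinder gives a regular 8-gon of circumradius 3 (constant along its height) (perimeter = 2·8·3.000·sin(180°/8) = 18.37 mm); the cylinder at (-1.5, 9.5) does not reach this height (z outside [11.5, 21]); the cube at (15.5, 13) (footprint 12.5×4) is included at this height (perimeter 33.00 mm); After the difference (first − rest): starting from the r=3 cylinder, the 12.5×4 cube at (15.5, 13) misses the remaining region (no effect) — boundary = 18.37 mm. Overall, the cross-section is a single solid region. Total boundary length (outer) = 18.37 mm.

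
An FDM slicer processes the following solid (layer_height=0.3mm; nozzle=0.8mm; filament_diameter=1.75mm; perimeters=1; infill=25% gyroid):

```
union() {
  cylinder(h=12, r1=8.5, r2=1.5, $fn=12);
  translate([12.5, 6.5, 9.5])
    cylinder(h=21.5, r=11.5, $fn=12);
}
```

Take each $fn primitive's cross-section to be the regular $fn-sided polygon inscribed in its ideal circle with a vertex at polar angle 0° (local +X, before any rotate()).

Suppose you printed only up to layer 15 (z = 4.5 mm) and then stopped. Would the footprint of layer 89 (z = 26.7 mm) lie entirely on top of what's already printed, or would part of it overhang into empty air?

part overhangs

Compare the two slices. At z = 4.5: the cone (r1=8.5→r2=1.5) has section circumradius 5.875 here — a regular 12-gon (area = (12/2)·5.875²·sin(360°/12) = 103.55 mm²); the cylinder at (12.5, 6.5) does not reach this height (z outside [9.5, 31]); Combining (union): only the cone is present, so the union is just that shape — area = 103.55 mm². At z = 26.7: the cone does not reach this height (z outside [0, 12]); the r=11.5 cylinder at (12.5, 6.5) contributes a regular 12-gon of circumradius 11.5 (area = (12/2)·11.500²·sin(360°/12) = 396.75 mm²); Combining (union): only the r=11.5 cylinder at (12.5, 6.5) is present, so the union is just that shape — area = 396.75 mm². Checking containment: at z = 26.7 the cross-section extends beyond the z = 4.5 cross-section by about 379.72 mm².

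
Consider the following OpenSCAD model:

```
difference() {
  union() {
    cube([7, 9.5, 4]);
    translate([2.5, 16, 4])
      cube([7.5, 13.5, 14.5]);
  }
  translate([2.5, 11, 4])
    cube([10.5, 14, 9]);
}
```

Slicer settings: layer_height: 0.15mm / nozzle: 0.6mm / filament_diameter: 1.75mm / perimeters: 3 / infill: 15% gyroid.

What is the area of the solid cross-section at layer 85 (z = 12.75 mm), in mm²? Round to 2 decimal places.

33.75 mm²

At z = 12.75 mm: the cube is not intersected at this z (z outside [0, 4]); the cube at (2.5, 16) (footprint 7.5×13.5) is included at this height (area 101.25 mm²); Combining (union): only the 7.5×13.5 cube at (2.5, 16) is present, so the union is just that shape — area = 101.25 mm²; the 10.5×14 cube at (2.5, 11) contributes its full rectangle (area 147.00 mm²); After the difference (first − rest): starting from that combined region (101.25 mm²), the 10.5×14 cube at (2.5, 11) partially overlaps it — only the 67.50 mm² overlap (of its 147.00 mm²) is removed, clipping the outline — area = 33.75 mm². Overall, the cross-section is a single solid region. Net area = 33.75 mm².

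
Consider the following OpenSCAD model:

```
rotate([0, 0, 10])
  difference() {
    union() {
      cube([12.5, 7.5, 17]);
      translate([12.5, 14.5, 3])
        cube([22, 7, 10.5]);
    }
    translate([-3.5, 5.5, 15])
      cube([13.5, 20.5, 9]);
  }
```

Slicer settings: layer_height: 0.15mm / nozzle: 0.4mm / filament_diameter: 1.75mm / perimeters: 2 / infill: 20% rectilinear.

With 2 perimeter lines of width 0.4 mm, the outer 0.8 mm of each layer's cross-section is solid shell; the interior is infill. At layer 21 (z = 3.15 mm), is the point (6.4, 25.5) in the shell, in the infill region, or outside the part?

At z = 3.15 mm: the 12.5×7.5 cube contributes its full rectangle; the cube at (12.5, 14.5) is present — its section is the full 22×7 rectangle; Combining (union): the 2 present regions are separate (no shared area or edge), so areas and boundary lengths simply add and each stays a separate island — 2 connected regions; the cube at (-3.5, 5.5) is not intersected at this z (z outside [15, 24]); After the difference (first − rest): none of the subtracted shapes is present at this height, so the result so far is unchanged — 2 connected regions; (rotated 10° about Z; rotation is an isometry so areas/perimeters/island counts are preserved). Overall, the cross-section has 2 separate islands. Undo the 10° rotation: the query point maps to (10.731, 24.001) in the un-rotated model frame. The nearest boundary edge runs (12.50, 14.50)→(12.50, 21.50); distance from the point to it = 3.06 mm. The point is not inside any of the regions above, so it lies outside the cross-section (3.06 mm from the nearest boundary).

outside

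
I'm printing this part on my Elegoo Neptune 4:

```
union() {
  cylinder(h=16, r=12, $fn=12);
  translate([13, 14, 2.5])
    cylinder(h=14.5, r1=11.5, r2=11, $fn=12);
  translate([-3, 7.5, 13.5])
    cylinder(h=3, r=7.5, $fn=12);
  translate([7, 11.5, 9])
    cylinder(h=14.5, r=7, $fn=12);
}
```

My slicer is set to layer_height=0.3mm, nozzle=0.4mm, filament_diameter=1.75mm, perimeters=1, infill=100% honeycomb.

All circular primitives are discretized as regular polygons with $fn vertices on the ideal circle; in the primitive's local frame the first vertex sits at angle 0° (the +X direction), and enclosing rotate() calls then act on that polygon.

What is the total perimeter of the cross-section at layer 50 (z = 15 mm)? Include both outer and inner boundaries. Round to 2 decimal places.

118.34 mm

At z = 15 mm: the cylinder: section is a regular 12-gon, circumradius r=12 (perimeter = 2·12·12.000·sin(180°/12) = 74.54 mm); the cone at (13, 14) (r1=11.5→r2=11) has section circumradius 11.069 here — a regular 12-gon (perimeter = 2·12·11.069·sin(180°/12) = 68.76 mm); the r=7.5 cylinder at (-3, 7.5) contributes a regular 12-gon of circumradius 7.5 (perimeter = 2·12·7.500·sin(180°/12) = 46.59 mm); the r=7 cylinder at (7, 11.5) gives a regular 12-gon of circumradius 7 (constant along its height) (perimeter = 2·12·7.000·sin(180°/12) = 43.48 mm); Merging all regions: the regions partially overlap (shared area 297.62 mm²), so the edge portions inside another operand are dropped and the merged outline is re-measured after clipping — boundary = 118.34 mm. Overall, the cross-section is a single solid region. Total boundary length (outer) = 118.34 mm.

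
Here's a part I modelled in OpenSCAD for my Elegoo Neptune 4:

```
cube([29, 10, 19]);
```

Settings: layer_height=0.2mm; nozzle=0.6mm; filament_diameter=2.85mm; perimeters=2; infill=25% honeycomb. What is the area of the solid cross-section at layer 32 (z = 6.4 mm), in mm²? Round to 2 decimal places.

At z = 6.4 mm: the 29×10 cube contributes its full rectangle (area 290.00 mm²). Overall, the cross-section is a single solid region. Net area = 290.00 mm².

290.00 mm²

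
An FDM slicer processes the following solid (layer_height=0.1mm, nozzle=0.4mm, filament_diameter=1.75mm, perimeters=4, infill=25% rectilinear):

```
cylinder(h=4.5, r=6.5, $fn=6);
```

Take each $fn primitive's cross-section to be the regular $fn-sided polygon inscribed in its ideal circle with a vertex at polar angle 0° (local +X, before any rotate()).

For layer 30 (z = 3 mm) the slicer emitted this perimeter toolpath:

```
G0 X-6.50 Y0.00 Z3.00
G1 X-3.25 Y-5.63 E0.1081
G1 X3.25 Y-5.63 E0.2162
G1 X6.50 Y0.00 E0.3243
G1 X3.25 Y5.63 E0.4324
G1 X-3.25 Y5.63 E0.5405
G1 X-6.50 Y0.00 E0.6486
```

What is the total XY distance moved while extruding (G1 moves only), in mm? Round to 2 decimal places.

Sum the Euclidean lengths of each G1 segment: total = 39.00 mm.

39.00 mm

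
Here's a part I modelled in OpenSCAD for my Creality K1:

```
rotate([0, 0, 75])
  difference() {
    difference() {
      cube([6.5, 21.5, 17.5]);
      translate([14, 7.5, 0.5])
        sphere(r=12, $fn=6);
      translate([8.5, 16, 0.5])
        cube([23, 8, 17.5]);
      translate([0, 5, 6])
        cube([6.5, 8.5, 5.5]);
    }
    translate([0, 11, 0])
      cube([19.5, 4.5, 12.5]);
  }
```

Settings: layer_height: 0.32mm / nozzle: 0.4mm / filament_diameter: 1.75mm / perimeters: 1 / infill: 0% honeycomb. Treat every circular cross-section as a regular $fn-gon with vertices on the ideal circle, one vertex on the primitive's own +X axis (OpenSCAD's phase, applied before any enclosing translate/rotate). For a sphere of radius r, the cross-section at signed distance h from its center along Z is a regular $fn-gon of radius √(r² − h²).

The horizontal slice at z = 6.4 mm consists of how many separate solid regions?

At z = 6.4 mm: the cube (footprint 6.5×21.5) is included at this height; the r=12 sphere at (14, 7.5) contributes a regular 6-gon of circumradius √(12²−5.9²) = 10.449; the cube at (8.5, 16) is present — its section is the full 23×8 rectangle; the cube at (0, 5) (footprint 6.5×8.5) is included at this height; Taking the first minus the rest: starting from the 6.5×21.5 cube, the r=12 sphere at (14, 7.5) partially overlaps it — only the 15.07 mm² overlap (of its 283.68 mm²) is removed, clipping the outline; the 23×8 cube at (8.5, 16) misses the remaining region (no effect); the 6.5×8.5 cube at (0, 5) partially overlaps it — only the 42.15 mm² overlap (of its 55.25 mm²) is removed, clipping the outline — 2 connected regions; the 19.5×4.5 cube at (0, 11) contributes its full rectangle; After the difference (first − rest): starting from that combined region, the 19.5×4.5 cube at (0, 11) partially overlaps it — only the 13.00 mm² overlap (of its 87.75 mm²) is removed, clipping the outline — 2 connected regions; (whole slice rotated 75° about Z — lengths, areas and connectivity unchanged). The result has 2 disconnected regions.

2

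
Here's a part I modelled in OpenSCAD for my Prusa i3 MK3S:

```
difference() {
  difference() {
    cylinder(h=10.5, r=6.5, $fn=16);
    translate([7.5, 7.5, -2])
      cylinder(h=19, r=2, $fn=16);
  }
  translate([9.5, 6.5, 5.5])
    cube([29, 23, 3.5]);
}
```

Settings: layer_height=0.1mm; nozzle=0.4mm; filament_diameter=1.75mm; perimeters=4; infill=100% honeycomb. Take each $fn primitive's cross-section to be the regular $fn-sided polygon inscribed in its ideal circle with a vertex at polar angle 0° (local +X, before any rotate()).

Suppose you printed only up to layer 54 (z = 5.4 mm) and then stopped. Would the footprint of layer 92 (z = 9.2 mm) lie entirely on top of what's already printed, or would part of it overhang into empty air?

Compare the two slices. At z = 5.4: the r=6.5 cylinder gives a regular 16-gon of circumradius 6.5 (constant along its height) (area = (16/2)·6.500²·sin(360°/16) = 129.35 mm²); the r=2 cylinder at (7.5, 7.5) contributes a regular 16-gon of circumradius 2 (area = (16/2)·2.000²·sin(360°/16) = 12.25 mm²); Subtracting the remaining from the first: starting from the r=6.5 cylinder (129.35 mm²), the r=2 cylinder at (7.5, 7.5) misses the remaining region (no effect) — area = 129.35 mm²; the cube at (9.5, 6.5) is absent (z outside [5.5, 9]); Subtracting the remaining from the first: none of the subtracted shapes is present at this height, so the result so far is unchanged — area = 129.35 mm². At z = 9.2: the r=6.5 cylinder gives a regular 16-gon of circumradius 6.5 (constant along its height) (area = (16/2)·6.500²·sin(360°/16) = 129.35 mm²); the r=2 cylinder at (7.5, 7.5) gives a regular 16-gon of circumradius 2 (constant along its height) (area = (16/2)·2.000²·sin(360°/16) = 12.25 mm²); After the difference (first − rest): starting from the r=6.5 cylinder (129.35 mm²), the r=2 cylinder at (7.5, 7.5) misses the remaining region (no effect) — area = 129.35 mm²; the cube at (9.5, 6.5) does not reach this height (z outside [5.5, 9]); Taking the first minus the rest: none of the subtracted shapes is present at this height, so the result so far is unchanged — area = 129.35 mm². Checking containment: the cross-section at z = 9.2 is a subset of the cross-section at z = 5.4.

entirely on top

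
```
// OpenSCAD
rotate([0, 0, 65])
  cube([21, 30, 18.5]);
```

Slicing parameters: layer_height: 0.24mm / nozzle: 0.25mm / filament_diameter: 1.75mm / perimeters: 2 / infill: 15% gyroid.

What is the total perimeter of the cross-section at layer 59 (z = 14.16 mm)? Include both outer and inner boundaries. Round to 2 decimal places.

At z = 14.16 mm: the 21×30 cube contributes its full rectangle (perimeter 102.00 mm); (whole slice rotated 65° about Z — lengths, areas and connectivity unchanged). Overall, the cross-section is a single solid region. Total boundary length (outer) = 102.00 mm.

102.00 mm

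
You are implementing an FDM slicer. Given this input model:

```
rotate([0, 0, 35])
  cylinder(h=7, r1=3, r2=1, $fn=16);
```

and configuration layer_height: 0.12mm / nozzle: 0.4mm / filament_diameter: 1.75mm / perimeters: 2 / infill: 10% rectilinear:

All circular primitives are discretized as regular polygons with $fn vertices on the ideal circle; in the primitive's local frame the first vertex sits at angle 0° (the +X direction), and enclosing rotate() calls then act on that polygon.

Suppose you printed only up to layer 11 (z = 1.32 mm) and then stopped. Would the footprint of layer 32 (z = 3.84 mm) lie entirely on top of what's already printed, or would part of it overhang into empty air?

Compare the two slices. At z = 1.32: the cone: at t=0.189 of its height the radius interpolates to r₁+(r₂−r₁)t = 2.623, giving a regular 16-gon of that circumradius (area = (16/2)·2.623²·sin(360°/16) = 21.06 mm²); (rotated 35° about Z; rotation is an isometry so areas/perimeters/island counts are preserved). At z = 3.84: the cone (r1=3→r2=1) has section circumradius 1.903 here — a regular 16-gon (area = (16/2)·1.903²·sin(360°/16) = 11.09 mm²); (rotated 35° about Z; rotation is an isometry so areas/perimeters/island counts are preserved). Checking containment: the cross-section at z = 3.84 is a subset of the cross-section at z = 1.32.

entirely on top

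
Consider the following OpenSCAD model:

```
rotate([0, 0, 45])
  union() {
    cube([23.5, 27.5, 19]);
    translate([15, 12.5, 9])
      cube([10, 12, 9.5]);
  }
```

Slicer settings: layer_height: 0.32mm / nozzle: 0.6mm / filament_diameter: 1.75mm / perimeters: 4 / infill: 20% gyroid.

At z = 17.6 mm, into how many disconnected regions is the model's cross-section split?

1

At z = 17.6 mm: the cube (footprint 23.5×27.5) is included at this height; the cube at (15, 12.5) is present — its section is the full 10×12 rectangle; Merging all regions: the regions partially overlap (shared area 102.00 mm²), so overlapping operands fuse into one piece — 1 connected region; (whole slice rotated 45° about Z — lengths, areas and connectivity unchanged). The result has 1 disconnected region.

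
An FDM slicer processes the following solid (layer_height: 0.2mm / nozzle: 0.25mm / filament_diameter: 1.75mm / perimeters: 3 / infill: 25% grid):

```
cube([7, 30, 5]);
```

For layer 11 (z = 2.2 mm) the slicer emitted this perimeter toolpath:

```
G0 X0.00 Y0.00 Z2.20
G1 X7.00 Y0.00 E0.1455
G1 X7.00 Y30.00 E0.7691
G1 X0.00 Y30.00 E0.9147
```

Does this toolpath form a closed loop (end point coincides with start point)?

no

Start point (G0): (0.00, 0.00). End point (last G1): the path does not return to the start — open.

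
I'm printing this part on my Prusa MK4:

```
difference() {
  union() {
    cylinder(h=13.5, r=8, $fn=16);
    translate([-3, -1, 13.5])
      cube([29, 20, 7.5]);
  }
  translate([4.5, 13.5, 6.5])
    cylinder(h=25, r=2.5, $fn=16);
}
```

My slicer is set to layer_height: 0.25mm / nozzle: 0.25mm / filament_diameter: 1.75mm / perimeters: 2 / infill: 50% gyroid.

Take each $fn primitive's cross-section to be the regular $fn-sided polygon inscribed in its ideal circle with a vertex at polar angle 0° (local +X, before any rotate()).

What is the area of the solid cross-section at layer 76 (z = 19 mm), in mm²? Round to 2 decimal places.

At z = 19 mm: the cylinder is not intersected at this z (z outside [0, 13.5]); the cube at (-3, -1) (footprint 29×20) is included at this height (area 580.00 mm²); Merging all regions: only the 29×20 cube at (-3, -1) is present, so the union is just that shape — area = 580.00 mm²; the cylinder at (4.5, 13.5): section is a regular 16-gon, circumradius r=2.5 (area = (16/2)·2.500²·sin(360°/16) = 19.13 mm²); After the difference (first − rest): starting from that combined region (580.00 mm²), the r=2.5 cylinder at (4.5, 13.5) lies wholly inside it (removes its full 19.13 mm² and its 15.61 mm outline becomes a hole wall) — area = 560.87 mm². Overall, the cross-section is one region with 1 hole. Net area = 560.87 mm².

560.87 mm²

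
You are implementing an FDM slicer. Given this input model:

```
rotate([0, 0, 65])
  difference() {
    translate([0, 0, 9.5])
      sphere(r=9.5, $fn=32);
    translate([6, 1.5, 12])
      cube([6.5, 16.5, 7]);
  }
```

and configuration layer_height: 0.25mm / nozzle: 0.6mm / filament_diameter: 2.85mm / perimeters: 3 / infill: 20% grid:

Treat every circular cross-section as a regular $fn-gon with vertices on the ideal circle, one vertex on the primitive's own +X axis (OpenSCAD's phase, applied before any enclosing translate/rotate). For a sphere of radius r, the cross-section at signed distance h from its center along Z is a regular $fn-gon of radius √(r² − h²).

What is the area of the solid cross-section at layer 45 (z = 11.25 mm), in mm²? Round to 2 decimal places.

272.15 mm²

At z = 11.25 mm: the sphere: section is a regular 32-gon, circumradius = √(r²−h²) = √(9.5²−1.75²) = 9.337 (area = (32/2)·9.337²·sin(360°/32) = 272.15 mm²); the cube at (6, 1.5) is absent (z outside [12, 19]); After the difference (first − rest): none of the subtracted shapes is present at this height, so the r=9.5 sphere is unchanged — area = 272.15 mm²; (whole slice rotated 65° about Z — lengths, areas and connectivity unchanged). Overall, the cross-section is a single solid region. Net area = 272.15 mm².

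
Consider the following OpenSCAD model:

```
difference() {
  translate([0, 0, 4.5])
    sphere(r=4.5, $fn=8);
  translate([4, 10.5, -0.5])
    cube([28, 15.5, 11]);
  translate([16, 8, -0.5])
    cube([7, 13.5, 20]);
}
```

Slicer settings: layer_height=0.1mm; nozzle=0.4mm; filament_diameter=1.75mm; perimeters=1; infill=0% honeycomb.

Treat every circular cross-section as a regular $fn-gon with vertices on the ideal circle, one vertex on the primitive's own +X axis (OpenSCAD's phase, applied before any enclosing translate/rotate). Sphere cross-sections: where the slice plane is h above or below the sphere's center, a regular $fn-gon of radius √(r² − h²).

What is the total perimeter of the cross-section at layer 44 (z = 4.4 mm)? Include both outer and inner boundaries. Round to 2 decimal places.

27.55 mm

At z = 4.4 mm: the r=4.5 sphere slices to a regular 8-gon of circumradius 4.499 (√(r²−h²) with h=0.1 from center) (perimeter = 2·8·4.499·sin(180°/8) = 27.55 mm); the 28×15.5 cube at (4, 10.5) contributes its full rectangle (perimeter 87.00 mm); the cube at (16, 8) (footprint 7×13.5) is included at this height (perimeter 41.00 mm); Subtracting the remaining from the first: starting from the r=4.5 sphere, the 28×15.5 cube at (4, 10.5) misses the remaining region (no effect); the 7×13.5 cube at (16, 8) misses the remaining region (no effect) — boundary = 27.55 mm. Overall, the cross-section is a single solid region. Total boundary length (outer) = 27.55 mm.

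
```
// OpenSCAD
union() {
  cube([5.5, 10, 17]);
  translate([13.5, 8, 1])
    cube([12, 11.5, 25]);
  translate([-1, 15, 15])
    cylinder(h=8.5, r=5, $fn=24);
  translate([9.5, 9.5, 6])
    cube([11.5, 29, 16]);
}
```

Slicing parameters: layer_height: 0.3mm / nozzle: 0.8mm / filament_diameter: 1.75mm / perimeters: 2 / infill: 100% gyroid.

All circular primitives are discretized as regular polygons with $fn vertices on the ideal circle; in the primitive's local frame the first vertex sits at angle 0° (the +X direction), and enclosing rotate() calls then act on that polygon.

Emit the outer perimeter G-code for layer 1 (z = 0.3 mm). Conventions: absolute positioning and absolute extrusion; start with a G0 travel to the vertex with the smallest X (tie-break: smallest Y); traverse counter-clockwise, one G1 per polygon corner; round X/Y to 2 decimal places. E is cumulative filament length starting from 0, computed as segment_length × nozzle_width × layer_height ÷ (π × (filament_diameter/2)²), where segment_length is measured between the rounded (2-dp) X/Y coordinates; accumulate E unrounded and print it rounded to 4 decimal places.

At z = 0.3 mm: the cube (footprint 5.5×10) is included at this height; the cube at (13.5, 8) does not reach this height (z outside [1, 26]); the cylinder at (-1, 15) is absent (z outside [15, 23.5]); the cube at (9.5, 9.5) does not reach this height (z outside [6, 22]); Taking the union: only the 5.5×10 cube is present, so the union is just that shape — 1 connected region. The outline is a single polygon with 4 vertices. Extrusion per mm of travel: 0.8 × 0.3 / (π × 0.875²) = 0.099780. Accumulating E over each segment gives final E = 3.0932.

G0 X0.00 Y0.00 Z0.30
G1 X5.50 Y0.00 E0.5488
G1 X5.50 Y10.00 E1.5466
G1 X0.00 Y10.00 E2.0954
G1 X0.00 Y0.00 E3.0932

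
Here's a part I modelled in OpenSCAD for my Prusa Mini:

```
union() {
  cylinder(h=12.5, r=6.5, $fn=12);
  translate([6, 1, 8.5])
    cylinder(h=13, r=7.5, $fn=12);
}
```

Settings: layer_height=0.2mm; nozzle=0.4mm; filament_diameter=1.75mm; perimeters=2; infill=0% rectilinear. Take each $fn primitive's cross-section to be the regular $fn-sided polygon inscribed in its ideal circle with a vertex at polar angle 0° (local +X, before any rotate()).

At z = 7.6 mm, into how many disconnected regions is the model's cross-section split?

1

At z = 7.6 mm: the cylinder: section is a regular 12-gon, circumradius r=6.5; the cylinder at (6, 1) is not intersected at this z (z outside [8.5, 21.5]); Combining (union): only the r=6.5 cylinder is present, so the union is just that shape — 1 connected region. The result has 1 disconnected region.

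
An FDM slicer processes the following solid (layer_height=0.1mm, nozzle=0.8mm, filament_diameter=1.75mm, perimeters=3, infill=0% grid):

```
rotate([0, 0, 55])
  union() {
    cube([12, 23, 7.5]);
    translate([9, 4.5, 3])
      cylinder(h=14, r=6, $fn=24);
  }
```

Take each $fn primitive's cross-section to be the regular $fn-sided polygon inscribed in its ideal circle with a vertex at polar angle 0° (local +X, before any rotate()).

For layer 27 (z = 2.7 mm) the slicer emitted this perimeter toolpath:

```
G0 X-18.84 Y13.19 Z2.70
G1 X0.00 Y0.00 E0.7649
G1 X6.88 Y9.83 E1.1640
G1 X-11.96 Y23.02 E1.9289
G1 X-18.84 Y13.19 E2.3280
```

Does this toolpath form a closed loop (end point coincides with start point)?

Start point (G0): (-18.84, 13.19). End point (last G1): the path returns to the start — closed.

yes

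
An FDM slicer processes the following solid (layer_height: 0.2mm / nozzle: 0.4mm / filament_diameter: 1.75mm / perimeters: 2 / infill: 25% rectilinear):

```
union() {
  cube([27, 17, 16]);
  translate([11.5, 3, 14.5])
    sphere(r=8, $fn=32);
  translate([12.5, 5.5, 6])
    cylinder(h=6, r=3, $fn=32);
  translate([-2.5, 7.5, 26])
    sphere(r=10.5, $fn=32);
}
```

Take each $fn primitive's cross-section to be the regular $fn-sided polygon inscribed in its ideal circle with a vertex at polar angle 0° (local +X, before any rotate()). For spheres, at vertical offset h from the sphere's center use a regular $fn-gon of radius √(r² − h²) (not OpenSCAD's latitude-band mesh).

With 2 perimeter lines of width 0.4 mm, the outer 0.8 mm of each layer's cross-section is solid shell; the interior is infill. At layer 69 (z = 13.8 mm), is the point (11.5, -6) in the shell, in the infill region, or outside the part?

At z = 13.8 mm: the cube (footprint 27×17) is included at this height; the r=8 sphere at (11.5, 3) slices to a regular 32-gon of circumradius 7.969 (√(r²−h²) with h=0.7 from center); the cylinder at (12.5, 5.5) does not reach this height (z outside [6, 12]); the sphere at (-2.5, 7.5) does not reach this height (|z−center|=12.200 > r=10.5); Merging all regions: the regions partially overlap (shared area 145.62 mm²), so overlapping operands fuse into one piece — 1 connected region. Overall, the cross-section is a single solid region. The nearest boundary edge runs (13.05, -4.82)→(11.50, -4.97); distance from the point to it = 1.03 mm. The point is not inside any of the regions above, so it lies outside the cross-section (1.03 mm from the nearest boundary).

outside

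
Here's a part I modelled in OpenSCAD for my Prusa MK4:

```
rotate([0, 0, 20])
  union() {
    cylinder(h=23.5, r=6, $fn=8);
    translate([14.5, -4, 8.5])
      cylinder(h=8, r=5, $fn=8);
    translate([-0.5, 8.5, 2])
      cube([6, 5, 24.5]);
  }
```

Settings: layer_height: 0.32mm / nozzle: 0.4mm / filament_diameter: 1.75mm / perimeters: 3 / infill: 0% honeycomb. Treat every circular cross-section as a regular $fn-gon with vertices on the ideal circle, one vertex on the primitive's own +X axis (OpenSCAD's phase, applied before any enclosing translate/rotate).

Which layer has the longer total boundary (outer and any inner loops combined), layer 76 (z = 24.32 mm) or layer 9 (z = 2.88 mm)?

layer 9 (z = 2.88 mm)

Layer 76 (z = 24.32): the cylinder does not reach this height (z outside [0, 23.5]); the cylinder at (14.5, -4) is not intersected at this z (z outside [8.5, 16.5]); the cube at (-0.5, 8.5) is present — its section is the full 6×5 rectangle (perimeter 22.00 mm); Combining (union): only the 6×5 cube at (-0.5, 8.5) is present, so the union is just that shape — boundary = 22.00 mm; (whole slice rotated 20° about Z — lengths, areas and connectivity unchanged). So its perimeter = 22.00 mm. Layer 9 (z = 2.88): the cylinder: section is a regular 8-gon, circumradius r=6 (perimeter = 2·8·6.000·sin(180°/8) = 36.74 mm); the cylinder at (14.5, -4) is absent (z outside [8.5, 16.5]); the cube at (-0.5, 8.5) is present — its section is the full 6×5 rectangle (perimeter 22.00 mm); Combining (union): the 2 present regions are separate (no shared area or edge), so areas and boundary lengths simply add and each stays a separate island — boundary = 58.74 mm; (rotated 20° about Z; rotation is an isometry so areas/perimeters/island counts are preserved). So its perimeter = 58.74 mm. Layer 9 is larger (58.74 vs 22.00 mm).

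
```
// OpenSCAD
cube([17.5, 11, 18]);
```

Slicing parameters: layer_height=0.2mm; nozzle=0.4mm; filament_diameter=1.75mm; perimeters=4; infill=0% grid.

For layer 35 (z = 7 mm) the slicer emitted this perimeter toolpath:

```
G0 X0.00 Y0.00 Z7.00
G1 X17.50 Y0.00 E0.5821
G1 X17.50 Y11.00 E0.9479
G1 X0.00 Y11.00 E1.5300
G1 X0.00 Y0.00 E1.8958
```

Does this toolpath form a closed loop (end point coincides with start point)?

yes

Start point (G0): (0.00, 0.00). End point (last G1): the path returns to the start — closed.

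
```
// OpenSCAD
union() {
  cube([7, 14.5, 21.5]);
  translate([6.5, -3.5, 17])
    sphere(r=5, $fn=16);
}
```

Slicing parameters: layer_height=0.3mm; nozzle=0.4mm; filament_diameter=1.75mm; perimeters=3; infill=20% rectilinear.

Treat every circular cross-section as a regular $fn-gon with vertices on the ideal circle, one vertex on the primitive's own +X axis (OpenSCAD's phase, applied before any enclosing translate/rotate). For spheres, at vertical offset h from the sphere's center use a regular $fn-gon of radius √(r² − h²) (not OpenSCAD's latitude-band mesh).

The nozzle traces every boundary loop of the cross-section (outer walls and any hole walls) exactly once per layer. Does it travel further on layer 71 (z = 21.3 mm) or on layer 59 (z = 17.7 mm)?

layer 59 (z = 17.7 mm)

Layer 71 (z = 21.3): the cube is present — its section is the full 7×14.5 rectangle (perimeter 43.00 mm); the r=5 sphere at (6.5, -3.5) slices to a regular 16-gon of circumradius 2.551 (√(r²−h²) with h=4.3 from center) (perimeter = 2·16·2.551·sin(180°/16) = 15.93 mm); Taking the union: the 2 present regions are separate (no shared area or edge), so areas and boundary lengths simply add and each stays a separate island — boundary = 58.93 mm. So its perimeter = 58.93 mm. Layer 59 (z = 17.7): the 7×14.5 cube contributes its full rectangle (perimeter 43.00 mm); the sphere at (6.5, -3.5): section is a regular 16-gon, circumradius = √(r²−h²) = √(5²−0.7²) = 4.951 (perimeter = 2·16·4.951·sin(180°/16) = 30.91 mm); Taking the union: the regions partially overlap (shared area 3.96 mm²), so the edge portions inside another operand are dropped and the merged outline is re-measured after clipping — boundary = 64.18 mm. So its perimeter = 64.18 mm. Layer 59 is larger (64.18 vs 58.93 mm).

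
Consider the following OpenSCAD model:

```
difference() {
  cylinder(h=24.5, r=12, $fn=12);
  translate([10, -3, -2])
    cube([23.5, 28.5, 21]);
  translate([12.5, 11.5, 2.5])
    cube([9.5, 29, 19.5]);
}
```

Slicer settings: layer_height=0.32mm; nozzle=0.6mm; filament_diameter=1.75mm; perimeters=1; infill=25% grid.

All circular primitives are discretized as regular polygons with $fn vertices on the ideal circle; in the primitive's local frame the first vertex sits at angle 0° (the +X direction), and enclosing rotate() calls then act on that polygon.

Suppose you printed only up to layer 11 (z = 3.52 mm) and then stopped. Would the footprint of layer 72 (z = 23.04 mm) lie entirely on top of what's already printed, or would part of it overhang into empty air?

part overhangs

Compare the two slices. At z = 3.52: the r=12 cylinder contributes a regular 12-gon of circumradius 12 (area = (12/2)·12.000²·sin(360°/12) = 432.00 mm²); the 23.5×28.5 cube at (10, -3) contributes its full rectangle (area 669.75 mm²); the cube at (12.5, 11.5) (footprint 9.5×29) is included at this height (area 275.50 mm²); Taking the first minus the rest: starting from the r=12 cylinder (432.00 mm²), the 23.5×28.5 cube at (10, -3) partially overlaps it — only the 12.05 mm² overlap (of its 669.75 mm²) is removed, clipping the outline; the 9.5×29 cube at (12.5, 11.5) misses the remaining region (no effect) — area = 419.95 mm². At z = 23.04: the r=12 cylinder contributes a regular 12-gon of circumradius 12 (area = (12/2)·12.000²·sin(360°/12) = 432.00 mm²); the cube at (10, -3) is absent (z outside [-2, 19]); the cube at (12.5, 11.5) is absent (z outside [2.5, 22]); Subtracting the remaining from the first: none of the subtracted shapes is present at this height, so the r=12 cylinder is unchanged — area = 432.00 mm². Checking containment: at z = 23.04 the cross-section extends beyond the z = 3.52 cross-section by about 12.05 mm².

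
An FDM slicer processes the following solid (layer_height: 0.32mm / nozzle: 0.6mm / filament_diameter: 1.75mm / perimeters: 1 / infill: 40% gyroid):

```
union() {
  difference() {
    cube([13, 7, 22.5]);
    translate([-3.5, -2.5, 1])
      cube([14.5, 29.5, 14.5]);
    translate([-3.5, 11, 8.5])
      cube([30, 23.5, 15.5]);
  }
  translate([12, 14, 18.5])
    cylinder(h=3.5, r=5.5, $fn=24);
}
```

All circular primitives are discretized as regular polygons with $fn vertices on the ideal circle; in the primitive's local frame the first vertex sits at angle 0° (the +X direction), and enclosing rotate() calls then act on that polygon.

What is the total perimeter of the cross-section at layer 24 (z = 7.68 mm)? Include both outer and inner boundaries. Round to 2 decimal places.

18.00 mm

At z = 7.68 mm: the cube is present — its section is the full 13×7 rectangle (perimeter 40.00 mm); the cube at (-3.5, -2.5) is present — its section is the full 14.5×29.5 rectangle (perimeter 88.00 mm); the cube at (-3.5, 11) is absent (z outside [8.5, 24]); After the difference (first − rest): starting from the 13×7 cube, the 14.5×29.5 cube at (-3.5, -2.5) partially overlaps it — only the 77.00 mm² overlap (of its 427.75 mm²) is removed, clipping the outline — boundary = 18.00 mm; the cylinder at (12, 14) does not reach this height (z outside [18.5, 22]); Taking the union: only that combined region is present, so the union is just that shape — boundary = 18.00 mm. Overall, the cross-section is a single solid region. Total boundary length (outer) = 18.00 mm.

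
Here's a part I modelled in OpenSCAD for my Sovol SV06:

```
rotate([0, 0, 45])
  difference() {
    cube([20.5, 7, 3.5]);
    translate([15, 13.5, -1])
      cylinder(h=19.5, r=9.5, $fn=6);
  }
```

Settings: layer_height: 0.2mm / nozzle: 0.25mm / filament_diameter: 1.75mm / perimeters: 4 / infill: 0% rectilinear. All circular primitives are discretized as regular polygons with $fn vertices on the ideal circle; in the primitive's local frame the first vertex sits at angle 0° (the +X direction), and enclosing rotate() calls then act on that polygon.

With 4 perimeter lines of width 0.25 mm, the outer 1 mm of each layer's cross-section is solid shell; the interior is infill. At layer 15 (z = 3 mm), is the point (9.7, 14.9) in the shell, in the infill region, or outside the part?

At z = 3 mm: the 20.5×7 cube contributes its full rectangle; the r=9.5 cylinder at (15, 13.5) gives a regular 6-gon of circumradius 9.5 (constant along its height); Taking the first minus the rest: starting from the 20.5×7 cube, the r=9.5 cylinder at (15, 13.5) partially overlaps it — only the 18.08 mm² overlap (of its 234.48 mm²) is removed, clipping the outline — 1 connected region; (rotated 45° about Z; rotation is an isometry so areas/perimeters/island counts are preserved). Overall, the cross-section is a single solid region. Undo the 45° rotation: the query point maps to (17.395, 3.677) in the un-rotated model frame. The nearest boundary edge runs (10.25, 5.27)→(19.75, 5.27); distance from the point to it = 1.60 mm. The point is inside the cross-section and 1.60 mm from the nearest boundary — more than the 1 mm shell width (4 × 0.25), so it's in the infill interior.

infill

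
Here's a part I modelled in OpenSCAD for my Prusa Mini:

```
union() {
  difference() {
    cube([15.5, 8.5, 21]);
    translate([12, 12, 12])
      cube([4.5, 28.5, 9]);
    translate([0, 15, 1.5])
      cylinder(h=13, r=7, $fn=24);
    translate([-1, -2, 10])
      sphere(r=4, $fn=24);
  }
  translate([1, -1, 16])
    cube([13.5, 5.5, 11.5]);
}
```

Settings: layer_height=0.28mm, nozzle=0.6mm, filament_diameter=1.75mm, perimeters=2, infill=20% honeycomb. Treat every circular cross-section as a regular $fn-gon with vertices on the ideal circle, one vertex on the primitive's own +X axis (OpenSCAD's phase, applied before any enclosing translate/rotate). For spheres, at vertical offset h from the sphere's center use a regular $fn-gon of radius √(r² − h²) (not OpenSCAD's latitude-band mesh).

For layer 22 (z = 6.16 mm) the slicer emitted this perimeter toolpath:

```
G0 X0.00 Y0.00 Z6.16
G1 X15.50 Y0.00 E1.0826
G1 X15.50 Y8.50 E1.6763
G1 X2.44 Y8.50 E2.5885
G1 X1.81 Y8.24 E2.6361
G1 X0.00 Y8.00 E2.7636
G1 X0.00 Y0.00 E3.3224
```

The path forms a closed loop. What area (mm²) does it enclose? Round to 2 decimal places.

Apply the shoelace formula to the sequence of (X, Y) vertices; enclosed area = 130.98 mm².

130.98 mm²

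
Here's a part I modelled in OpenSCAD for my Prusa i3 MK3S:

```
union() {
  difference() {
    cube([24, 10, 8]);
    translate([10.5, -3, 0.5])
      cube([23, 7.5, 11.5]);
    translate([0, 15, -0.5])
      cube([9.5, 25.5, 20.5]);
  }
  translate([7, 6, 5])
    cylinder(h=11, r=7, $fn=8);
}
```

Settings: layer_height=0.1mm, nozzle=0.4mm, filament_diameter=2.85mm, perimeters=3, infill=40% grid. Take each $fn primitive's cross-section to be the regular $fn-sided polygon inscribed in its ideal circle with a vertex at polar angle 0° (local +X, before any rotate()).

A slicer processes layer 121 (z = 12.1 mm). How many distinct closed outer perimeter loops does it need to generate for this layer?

At z = 12.1 mm: the cube is absent (z outside [0, 8]); the cube at (10.5, -3) does not reach this height (z outside [0.5, 12]); the cube at (0, 15) is present — its section is the full 9.5×25.5 rectangle; Subtracting the remaining from the first: the first operand is absent here, so nothing remains; the r=7 cylinder at (7, 6) gives a regular 8-gon of circumradius 7 (constant along its height); Merging all regions: only the r=7 cylinder at (7, 6) is present, so the union is just that shape — 1 connected region. The result has 1 disconnected region.

1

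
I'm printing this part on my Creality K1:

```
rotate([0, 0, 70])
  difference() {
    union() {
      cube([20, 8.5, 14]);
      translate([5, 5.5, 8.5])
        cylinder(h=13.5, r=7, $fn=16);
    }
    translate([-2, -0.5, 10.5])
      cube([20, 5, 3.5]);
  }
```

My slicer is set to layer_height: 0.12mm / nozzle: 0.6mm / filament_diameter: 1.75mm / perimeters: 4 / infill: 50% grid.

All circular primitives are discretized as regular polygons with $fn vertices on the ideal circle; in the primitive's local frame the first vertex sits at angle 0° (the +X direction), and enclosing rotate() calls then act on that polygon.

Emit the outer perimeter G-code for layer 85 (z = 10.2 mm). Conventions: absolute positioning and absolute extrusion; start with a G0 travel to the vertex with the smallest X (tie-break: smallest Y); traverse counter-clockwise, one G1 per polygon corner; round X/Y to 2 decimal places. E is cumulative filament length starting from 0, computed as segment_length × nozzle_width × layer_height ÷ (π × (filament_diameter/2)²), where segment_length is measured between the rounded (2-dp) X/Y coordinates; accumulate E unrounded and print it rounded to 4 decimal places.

G0 X-10.45 Y6.27 Z10.20
G1 X-9.80 Y3.62 E0.0817
G1 X-8.19 Y1.42 E0.1633
G1 X-5.85 Y0.00 E0.2452
G1 X-3.15 Y-0.41 E0.3270
G1 X-0.59 Y0.21 E0.4058
G1 X0.00 Y0.00 E0.4246
G1 X0.30 Y0.82 E0.4507
G1 X1.70 Y1.85 E0.5027
G1 X3.12 Y4.19 E0.5847
G1 X3.54 Y6.88 E0.6662
G1 X3.12 Y8.58 E0.7186
G1 X6.84 Y18.79 E1.0439
G1 X-1.15 Y21.70 E1.2984
G1 X-4.14 Y13.48 E1.5602
G1 X-6.42 Y12.92 E1.6305
G1 X-8.62 Y11.31 E1.7121
G1 X-10.04 Y8.97 E1.7940
G1 X-10.45 Y6.27 E1.8758

At z = 10.2 mm: the cube is present — its section is the full 20×8.5 rectangle; the cylinder at (5, 5.5): section is a regular 16-gon, circumradius r=7; Taking the union: the regions partially overlap (shared area 95.82 mm²), so overlapping operands fuse into one piece — 1 connected region; the cube at (-2, -0.5) does not reach this height (z outside [10.5, 14]); After the difference (first − rest): none of the subtracted shapes is present at this height, so that combined region is unchanged — 1 connected region; (whole slice rotated 70° about Z — lengths, areas and connectivity unchanged). The outline is a single polygon with 18 vertices. Extrusion per mm of travel: 0.6 × 0.12 / (π × 0.875²) = 0.029934. Accumulating E over each segment gives final E = 1.8758.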